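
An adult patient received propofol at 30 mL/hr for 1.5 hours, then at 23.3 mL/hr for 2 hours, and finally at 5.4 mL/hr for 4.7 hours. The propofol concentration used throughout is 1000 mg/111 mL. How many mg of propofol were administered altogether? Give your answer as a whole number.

Concentration = 1000 mg ÷ 111 mL = 9.009009 mg/mL
Stage 1: 30 mL/hr × 1.5 hr = 45 mL → 45 mL × 9.009009 mg/mL = 405.4054 mg
Stage 2: 23.3 mL/hr × 2 hr = 46.6 mL → 46.6 mL × 9.009009 mg/mL = 419.8198 mg
Stage 3: 5.4 mL/hr × 4.7 hr = 25.38 mL → 25.38 mL × 9.009009 mg/mL = 228.6486 mg
Total = 405.4054 + 419.8198 + 228.6486 = 1053.874 mg

1054 mg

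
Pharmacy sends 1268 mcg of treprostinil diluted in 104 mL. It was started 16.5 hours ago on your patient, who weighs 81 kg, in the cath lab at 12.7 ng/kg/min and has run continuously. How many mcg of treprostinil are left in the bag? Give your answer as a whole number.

250 mcg

Dose = 12.7 ng/kg/min × 81 kg = 1028.7 ng/min
1028.7 ng/min × 60 min/hr = 61722 ng/hr
Concentration = 1268 mcg ÷ 104 mL = 12.19231 mcg/mL = 12192.31 ng/mL
Rate = 61722 ng/hr ÷ 12192.31 ng/mL = 5.062372 mL/hr
Volume infused = 5.062372 mL/hr × 16.5 hr = 83.52914 mL
Volume remaining = 104 − 83.52914 = 20.47086 mL
Drug remaining = 20.47086 mL × 12192.31 ng/mL = 249587 ng = 249.587 mcg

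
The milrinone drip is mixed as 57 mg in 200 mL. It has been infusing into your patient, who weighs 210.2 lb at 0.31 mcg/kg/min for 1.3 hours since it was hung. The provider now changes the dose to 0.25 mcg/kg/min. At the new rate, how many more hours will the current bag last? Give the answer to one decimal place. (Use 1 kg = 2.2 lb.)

Initial rate:
Weight = 210.2 lb ÷ 2.2 lb/kg = 95.54545 kg
Dose = 0.31 mcg/kg/min × 95.54545 kg = 29.61909 mcg/min
29.61909 mcg/min × 60 min/hr = 1777.145 mcg/hr
Concentration = 57 mg ÷ 200 mL = 0.285 mg/mL = 285 mcg/mL
Rate = 1777.145 mcg/hr ÷ 285 mcg/mL = 6.235598 mL/hr
Volume infused so far = 6.235598 mL/hr × 1.3 hr = 8.106278 mL
Volume remaining = 200 − 8.106278 = 191.8937 mL
New rate:
Dose = 0.25 mcg/kg/min × 95.54545 kg = 23.88636 mcg/min
23.88636 mcg/min × 60 min/hr = 1433.182 mcg/hr
Rate = 1433.182 mcg/hr ÷ 285 mcg/mL = 5.028708 mL/hr
Time remaining = 191.8937 mL ÷ 5.028708 mL/hr = 38.15965 hr

38.2 hours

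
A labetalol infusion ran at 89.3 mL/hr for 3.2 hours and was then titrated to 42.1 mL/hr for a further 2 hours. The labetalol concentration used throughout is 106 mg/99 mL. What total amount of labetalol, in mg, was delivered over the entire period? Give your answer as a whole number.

396 mg

Concentration = 106 mg ÷ 99 mL = 1.070707 mg/mL
Stage 1: 89.3 mL/hr × 3.2 hr = 285.76 mL → 285.76 mL × 1.070707 mg/mL = 305.9653 mg
Stage 2: 42.1 mL/hr × 2 hr = 84.2 mL → 84.2 mL × 1.070707 mg/mL = 90.15354 mg
Total = 305.9653 + 90.15354 = 396.1188 mg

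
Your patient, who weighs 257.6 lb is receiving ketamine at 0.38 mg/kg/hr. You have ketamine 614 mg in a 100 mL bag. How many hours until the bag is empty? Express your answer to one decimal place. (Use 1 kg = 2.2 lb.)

Weight = 257.6 lb ÷ 2.2 lb/kg = 117.0909 kg
Dose = 0.38 mg/kg/hr × 117.0909 kg = 44.49455 mg/hr
Concentration = 614 mg ÷ 100 mL = 6.14 mg/mL
Rate = 44.49455 mg/hr ÷ 6.14 mg/mL = 7.246669 mL/hr
Duration = 100 mL ÷ 7.246669 mL/hr = 13.79944 hr

13.8 hours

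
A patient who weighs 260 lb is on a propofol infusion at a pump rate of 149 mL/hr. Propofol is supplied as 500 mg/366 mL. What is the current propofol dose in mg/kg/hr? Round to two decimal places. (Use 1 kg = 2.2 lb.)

1.72 mg/kg/hr

Weight = 260 lb ÷ 2.2 lb/kg = 118.1818 kg
Concentration = 500 mg ÷ 366 mL = 1.36612 mg/mL
Drug rate = 149 mL/hr × 1.36612 mg/mL = 203.5519 mg/hr
203.5519 mg/hr ÷ 118.1818 kg = 1.722362 mg/kg/hr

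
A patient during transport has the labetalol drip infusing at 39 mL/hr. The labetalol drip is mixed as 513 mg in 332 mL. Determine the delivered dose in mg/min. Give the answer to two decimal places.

Concentration = 513 mg ÷ 332 mL = 1.545181 mg/mL
Drug rate = 39 mL/hr × 1.545181 mg/mL = 60.26205 mg/hr
60.26205 mg/hr ÷ 60 min/hr = 1.004367 mg/min

1.00 mg/min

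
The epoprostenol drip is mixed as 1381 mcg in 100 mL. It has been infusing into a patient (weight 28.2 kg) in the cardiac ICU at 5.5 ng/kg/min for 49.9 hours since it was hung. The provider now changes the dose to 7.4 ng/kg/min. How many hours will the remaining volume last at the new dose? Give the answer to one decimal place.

73.2 hours

Initial rate:
Dose = 5.5 ng/kg/min × 28.2 kg = 155.1 ng/min
155.1 ng/min × 60 min/hr = 9306 ng/hr
Concentration = 1381 mcg ÷ 100 mL = 13.81 mcg/mL = 13810 ng/mL
Rate = 9306 ng/hr ÷ 13810 ng/mL = 0.6738595 mL/hr
Volume infused so far = 0.6738595 mL/hr × 49.9 hr = 33.62559 mL
Volume remaining = 100 − 33.62559 = 66.37441 mL
New rate:
Dose = 7.4 ng/kg/min × 28.2 kg = 208.68 ng/min
208.68 ng/min × 60 min/hr = 12520.8 ng/hr
Rate = 12520.8 ng/hr ÷ 13810 ng/mL = 0.9066474 mL/hr
Time remaining = 66.37441 mL ÷ 0.9066474 mL/hr = 73.20863 hr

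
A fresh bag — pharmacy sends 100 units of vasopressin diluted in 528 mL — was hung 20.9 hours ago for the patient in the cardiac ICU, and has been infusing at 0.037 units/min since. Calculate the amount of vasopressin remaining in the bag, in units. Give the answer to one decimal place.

0.037 units/min × 60 min/hr = 2.22 units/hr
Concentration = 100 units ÷ 528 mL = 0.1893939 units/mL
Rate = 2.22 units/hr ÷ 0.1893939 units/mL = 11.7216 mL/hr
Volume infused = 11.7216 mL/hr × 20.9 hr = 244.9814 mL
Volume remaining = 528 − 244.9814 = 283.0186 mL
Drug remaining = 283.0186 mL × 0.1893939 units/mL = 53.602 units

53.6 units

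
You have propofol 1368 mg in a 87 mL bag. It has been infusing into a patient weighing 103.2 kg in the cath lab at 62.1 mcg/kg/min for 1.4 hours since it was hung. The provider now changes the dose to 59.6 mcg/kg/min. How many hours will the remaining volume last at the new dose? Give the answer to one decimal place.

Initial rate:
Dose = 62.1 mcg/kg/min × 103.2 kg = 6408.72 mcg/min
6408.72 mcg/min × 60 min/hr = 384523.2 mcg/hr
Concentration = 1368 mg ÷ 87 mL = 15.72414 mg/mL = 15724.14 mcg/mL
Rate = 384523.2 mcg/hr ÷ 15724.14 mcg/mL = 24.45433 mL/hr
Volume infused so far = 24.45433 mL/hr × 1.4 hr = 34.23606 mL
Volume remaining = 87 − 34.23606 = 52.76394 mL
New rate:
Dose = 59.6 mcg/kg/min × 103.2 kg = 6150.72 mcg/min
6150.72 mcg/min × 60 min/hr = 369043.2 mcg/hr
Rate = 369043.2 mcg/hr ÷ 15724.14 mcg/mL = 23.46985 mL/hr
Time remaining = 52.76394 mL ÷ 23.46985 mL/hr = 2.248158 hr

2.2 hours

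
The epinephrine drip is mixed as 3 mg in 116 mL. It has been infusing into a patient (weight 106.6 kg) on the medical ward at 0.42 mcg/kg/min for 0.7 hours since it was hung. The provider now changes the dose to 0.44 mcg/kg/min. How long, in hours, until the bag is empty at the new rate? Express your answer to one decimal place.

Initial rate:
Dose = 0.42 mcg/kg/min × 106.6 kg = 44.772 mcg/min
44.772 mcg/min × 60 min/hr = 2686.32 mcg/hr
Concentration = 3 mg ÷ 116 mL = 0.02586207 mg/mL = 25.86207 mcg/mL
Rate = 2686.32 mcg/hr ÷ 25.86207 mcg/mL = 103.871 mL/hr
Volume infused so far = 103.871 mL/hr × 0.7 hr = 72.70973 mL
Volume remaining = 116 − 72.70973 = 43.29027 mL
New rate:
Dose = 0.44 mcg/kg/min × 106.6 kg = 46.904 mcg/min
46.904 mcg/min × 60 min/hr = 2814.24 mcg/hr
Rate = 2814.24 mcg/hr ÷ 25.86207 mcg/mL = 108.8173 mL/hr
Time remaining = 43.29027 mL ÷ 108.8173 mL/hr = 0.3978253 hr

0.4 hours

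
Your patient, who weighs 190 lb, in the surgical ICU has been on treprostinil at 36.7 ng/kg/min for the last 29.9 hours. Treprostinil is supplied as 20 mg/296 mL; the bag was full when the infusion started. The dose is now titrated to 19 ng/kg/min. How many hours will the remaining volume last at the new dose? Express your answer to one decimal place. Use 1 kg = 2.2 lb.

Initial rate:
Weight = 190 lb ÷ 2.2 lb/kg = 86.36364 kg
Dose = 36.7 ng/kg/min × 86.36364 kg = 3169.545 ng/min
3169.545 ng/min × 60 min/hr = 190172.7 ng/hr
Concentration = 20 mg ÷ 296 mL = 0.06756757 mg/mL = 67567.57 ng/mL
Rate = 190172.7 ng/hr ÷ 67567.57 ng/mL = 2.814556 mL/hr
Volume infused so far = 2.814556 mL/hr × 29.9 hr = 84.15524 mL
Volume remaining = 296 − 84.15524 = 211.8448 mL
New rate:
Dose = 19 ng/kg/min × 86.36364 kg = 1640.909 ng/min
1640.909 ng/min × 60 min/hr = 98454.55 ng/hr
Rate = 98454.55 ng/hr ÷ 67567.57 ng/mL = 1.457127 mL/hr
Time remaining = 211.8448 mL ÷ 1.457127 mL/hr = 145.3852 hr

145.4 hours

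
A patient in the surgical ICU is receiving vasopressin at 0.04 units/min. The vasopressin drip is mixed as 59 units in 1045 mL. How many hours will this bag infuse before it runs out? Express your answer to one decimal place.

0.04 units/min × 60 min/hr = 2.4 units/hr
Concentration = 59 units ÷ 1045 mL = 0.05645933 units/mL
Rate = 2.4 units/hr ÷ 0.05645933 units/mL = 42.50847 mL/hr
Duration = 1045 mL ÷ 42.50847 mL/hr = 24.58333 hr

24.6 hours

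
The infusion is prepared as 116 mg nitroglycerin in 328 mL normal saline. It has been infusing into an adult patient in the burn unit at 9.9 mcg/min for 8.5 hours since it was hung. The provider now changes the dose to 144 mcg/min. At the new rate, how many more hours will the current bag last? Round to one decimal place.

12.8 hours

Initial rate:
9.9 mcg/min × 60 min/hr = 594 mcg/hr
Concentration = 116 mg ÷ 328 mL = 0.3536585 mg/mL = 353.6585 mcg/mL
Rate = 594 mcg/hr ÷ 353.6585 mcg/mL = 1.679586 mL/hr
Volume infused so far = 1.679586 mL/hr × 8.5 hr = 14.27648 mL
Volume remaining = 328 − 14.27648 = 313.7235 mL
New rate:
144 mcg/min × 60 min/hr = 8640 mcg/hr
Rate = 8640 mcg/hr ÷ 353.6585 mcg/mL = 24.43034 mL/hr
Time remaining = 313.7235 mL ÷ 24.43034 mL/hr = 12.84155 hr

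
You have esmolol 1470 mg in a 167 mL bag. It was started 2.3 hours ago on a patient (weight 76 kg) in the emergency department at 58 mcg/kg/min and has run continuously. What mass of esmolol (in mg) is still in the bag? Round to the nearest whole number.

862 mg

Dose = 58 mcg/kg/min × 76 kg = 4408 mcg/min
4408 mcg/min × 60 min/hr = 264480 mcg/hr
Concentration = 1470 mg ÷ 167 mL = 8.802395 mg/mL = 8802.395 mcg/mL
Rate = 264480 mcg/hr ÷ 8802.395 mcg/mL = 30.04637 mL/hr
Volume infused = 30.04637 mL/hr × 2.3 hr = 69.10664 mL
Volume remaining = 167 − 69.10664 = 97.89336 mL
Drug remaining = 97.89336 mL × 8802.395 mcg/mL = 861696 mcg = 861.696 mg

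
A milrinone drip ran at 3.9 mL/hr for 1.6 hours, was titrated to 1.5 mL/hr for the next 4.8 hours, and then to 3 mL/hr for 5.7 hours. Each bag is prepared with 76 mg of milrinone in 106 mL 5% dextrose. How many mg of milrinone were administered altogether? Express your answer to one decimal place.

21.9 mg

Concentration = 76 mg ÷ 106 mL = 0.7169811 mg/mL
Stage 1: 3.9 mL/hr × 1.6 hr = 6.24 mL → 6.24 mL × 0.7169811 mg/mL = 4.473962 mg
Stage 2: 1.5 mL/hr × 4.8 hr = 7.2 mL → 7.2 mL × 0.7169811 mg/mL = 5.162264 mg
Stage 3: 3 mL/hr × 5.7 hr = 17.1 mL → 17.1 mL × 0.7169811 mg/mL = 12.26038 mg
Total = 4.473962 + 5.162264 + 12.26038 = 21.8966 mg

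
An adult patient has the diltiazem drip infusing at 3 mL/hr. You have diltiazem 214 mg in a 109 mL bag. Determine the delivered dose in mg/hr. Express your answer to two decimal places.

5.89 mg/hr

Concentration = 214 mg ÷ 109 mL = 1.963303 mg/mL
Drug rate = 3 mL/hr × 1.963303 mg/mL = 5.889908 mg/hr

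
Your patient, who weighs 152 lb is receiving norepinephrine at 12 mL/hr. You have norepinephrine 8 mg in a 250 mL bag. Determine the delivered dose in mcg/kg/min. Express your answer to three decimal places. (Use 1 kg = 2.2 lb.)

0.093 mcg/kg/min

Weight = 152 lb ÷ 2.2 lb/kg = 69.09091 kg
Concentration = 8 mg ÷ 250 mL = 0.032 mg/mL = 32 mcg/mL
Drug rate = 12 mL/hr × 32 mcg/mL = 384 mcg/hr
384 mcg/hr ÷ 60 min/hr = 6.4 mcg/min
6.4 mcg/min ÷ 69.09091 kg = 0.09263158 mcg/kg/min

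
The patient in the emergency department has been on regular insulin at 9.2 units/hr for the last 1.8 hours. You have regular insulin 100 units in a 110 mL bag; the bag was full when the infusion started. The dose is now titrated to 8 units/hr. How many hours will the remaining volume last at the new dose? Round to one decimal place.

Initial rate:
Concentration = 100 units ÷ 110 mL = 0.9090909 units/mL
Rate = 9.2 units/hr ÷ 0.9090909 units/mL = 10.12 mL/hr
Volume infused so far = 10.12 mL/hr × 1.8 hr = 18.216 mL
Volume remaining = 110 − 18.216 = 91.784 mL
New rate:
Rate = 8 units/hr ÷ 0.9090909 units/mL = 8.8 mL/hr
Time remaining = 91.784 mL ÷ 8.8 mL/hr = 10.43 hr

10.4 hours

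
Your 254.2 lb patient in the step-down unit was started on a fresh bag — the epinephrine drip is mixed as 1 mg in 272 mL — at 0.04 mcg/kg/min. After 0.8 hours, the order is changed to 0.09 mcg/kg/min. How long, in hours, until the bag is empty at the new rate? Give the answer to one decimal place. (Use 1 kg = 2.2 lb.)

Initial rate:
Weight = 254.2 lb ÷ 2.2 lb/kg = 115.5455 kg
Dose = 0.04 mcg/kg/min × 115.5455 kg = 4.621818 mcg/min
4.621818 mcg/min × 60 min/hr = 277.3091 mcg/hr
Concentration = 1 mg ÷ 272 mL = 0.003676471 mg/mL = 3.676471 mcg/mL
Rate = 277.3091 mcg/hr ÷ 3.676471 mcg/mL = 75.42807 mL/hr
Volume infused so far = 75.42807 mL/hr × 0.8 hr = 60.34246 mL
Volume remaining = 272 − 60.34246 = 211.6575 mL
New rate:
Dose = 0.09 mcg/kg/min × 115.5455 kg = 10.39909 mcg/min
10.39909 mcg/min × 60 min/hr = 623.9455 mcg/hr
Rate = 623.9455 mcg/hr ÷ 3.676471 mcg/mL = 169.7132 mL/hr
Time remaining = 211.6575 mL ÷ 169.7132 mL/hr = 1.247149 hr

1.2 hours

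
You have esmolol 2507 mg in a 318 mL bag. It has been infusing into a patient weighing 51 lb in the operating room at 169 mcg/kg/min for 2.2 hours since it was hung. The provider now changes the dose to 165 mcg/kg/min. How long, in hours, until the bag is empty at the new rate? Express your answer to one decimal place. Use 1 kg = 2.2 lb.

Initial rate:
Weight = 51 lb ÷ 2.2 lb/kg = 23.18182 kg
Dose = 169 mcg/kg/min × 23.18182 kg = 3917.727 mcg/min
3917.727 mcg/min × 60 min/hr = 235063.6 mcg/hr
Concentration = 2507 mg ÷ 318 mL = 7.883648 mg/mL = 7883.648 mcg/mL
Rate = 235063.6 mcg/hr ÷ 7883.648 mcg/mL = 29.81661 mL/hr
Volume infused so far = 29.81661 mL/hr × 2.2 hr = 65.59654 mL
Volume remaining = 318 − 65.59654 = 252.4035 mL
New rate:
Dose = 165 mcg/kg/min × 23.18182 kg = 3825 mcg/min
3825 mcg/min × 60 min/hr = 229500 mcg/hr
Rate = 229500 mcg/hr ÷ 7883.648 mcg/mL = 29.11089 mL/hr
Time remaining = 252.4035 mL ÷ 29.11089 mL/hr = 8.670414 hr

8.7 hours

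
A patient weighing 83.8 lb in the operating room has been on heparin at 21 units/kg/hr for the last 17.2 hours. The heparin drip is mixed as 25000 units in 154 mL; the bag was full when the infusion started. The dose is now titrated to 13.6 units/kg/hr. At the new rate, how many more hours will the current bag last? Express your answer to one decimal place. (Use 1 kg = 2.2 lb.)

Initial rate:
Weight = 83.8 lb ÷ 2.2 lb/kg = 38.09091 kg
Dose = 21 units/kg/hr × 38.09091 kg = 799.9091 units/hr
Concentration = 25000 units ÷ 154 mL = 162.3377 units/mL
Rate = 799.9091 units/hr ÷ 162.3377 units/mL = 4.92744 mL/hr
Volume infused so far = 4.92744 mL/hr × 17.2 hr = 84.75197 mL
Volume remaining = 154 − 84.75197 = 69.24803 mL
New rate:
Dose = 13.6 units/kg/hr × 38.09091 kg = 518.0364 units/hr
Rate = 518.0364 units/hr ÷ 162.3377 units/mL = 3.191104 mL/hr
Time remaining = 69.24803 mL ÷ 3.191104 mL/hr = 21.70034 hr

21.7 hours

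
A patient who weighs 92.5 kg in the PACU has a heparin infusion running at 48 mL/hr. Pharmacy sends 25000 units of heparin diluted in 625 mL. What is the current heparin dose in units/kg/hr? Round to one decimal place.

20.8 units/kg/hr

Concentration = 25000 units ÷ 625 mL = 40 units/mL
Drug rate = 48 mL/hr × 40 units/mL = 1920 units/hr
1920 units/hr ÷ 92.5 kg = 20.75676 units/kg/hr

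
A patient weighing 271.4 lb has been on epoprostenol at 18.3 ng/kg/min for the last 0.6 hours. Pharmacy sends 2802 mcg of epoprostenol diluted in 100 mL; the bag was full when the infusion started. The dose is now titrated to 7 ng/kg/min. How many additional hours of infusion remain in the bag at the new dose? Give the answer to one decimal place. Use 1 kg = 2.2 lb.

52.5 hours

Initial rate:
Weight = 271.4 lb ÷ 2.2 lb/kg = 123.3636 kg
Dose = 18.3 ng/kg/min × 123.3636 kg = 2257.555 ng/min
2257.555 ng/min × 60 min/hr = 135453.3 ng/hr
Concentration = 2802 mcg ÷ 100 mL = 28.02 mcg/mL = 28020 ng/mL
Rate = 135453.3 ng/hr ÷ 28020 ng/mL = 4.834164 mL/hr
Volume infused so far = 4.834164 mL/hr × 0.6 hr = 2.900498 mL
Volume remaining = 100 − 2.900498 = 97.0995 mL
New rate:
Dose = 7 ng/kg/min × 123.3636 kg = 863.5455 ng/min
863.5455 ng/min × 60 min/hr = 51812.73 ng/hr
Rate = 51812.73 ng/hr ÷ 28020 ng/mL = 1.849134 mL/hr
Time remaining = 97.0995 mL ÷ 1.849134 mL/hr = 52.51081 hr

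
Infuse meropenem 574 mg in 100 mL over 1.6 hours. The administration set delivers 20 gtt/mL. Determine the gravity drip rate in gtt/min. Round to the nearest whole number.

100 mL ÷ (1.6 hr × 60 = 96 min) = 1.041667 mL/min
1.041667 mL/min × 20 gtt/mL = 20.83333 gtt/min

21 gtt/min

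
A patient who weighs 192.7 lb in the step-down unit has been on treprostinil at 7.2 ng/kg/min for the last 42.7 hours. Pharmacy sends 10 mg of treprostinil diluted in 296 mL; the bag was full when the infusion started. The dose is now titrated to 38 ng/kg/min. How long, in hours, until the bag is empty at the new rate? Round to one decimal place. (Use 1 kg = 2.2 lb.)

42.0 hours

Initial rate:
Weight = 192.7 lb ÷ 2.2 lb/kg = 87.59091 kg
Dose = 7.2 ng/kg/min × 87.59091 kg = 630.6545 ng/min
630.6545 ng/min × 60 min/hr = 37839.27 ng/hr
Concentration = 10 mg ÷ 296 mL = 0.03378378 mg/mL = 33783.78 ng/mL
Rate = 37839.27 ng/hr ÷ 33783.78 ng/mL = 1.120042 mL/hr
Volume infused so far = 1.120042 mL/hr × 42.7 hr = 47.82581 mL
Volume remaining = 296 − 47.82581 = 248.1742 mL
New rate:
Dose = 38 ng/kg/min × 87.59091 kg = 3328.455 ng/min
3328.455 ng/min × 60 min/hr = 199707.3 ng/hr
Rate = 199707.3 ng/hr ÷ 33783.78 ng/mL = 5.911335 mL/hr
Time remaining = 248.1742 mL ÷ 5.911335 mL/hr = 41.98276 hr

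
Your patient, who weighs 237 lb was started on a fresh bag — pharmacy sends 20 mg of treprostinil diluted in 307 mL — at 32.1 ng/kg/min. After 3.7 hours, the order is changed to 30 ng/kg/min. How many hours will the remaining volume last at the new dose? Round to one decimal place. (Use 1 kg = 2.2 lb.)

99.2 hours

Initial rate:
Weight = 237 lb ÷ 2.2 lb/kg = 107.7273 kg
Dose = 32.1 ng/kg/min × 107.7273 kg = 3458.045 ng/min
3458.045 ng/min × 60 min/hr = 207482.7 ng/hr
Concentration = 20 mg ÷ 307 mL = 0.06514658 mg/mL = 65146.58 ng/mL
Rate = 207482.7 ng/hr ÷ 65146.58 ng/mL = 3.18486 mL/hr
Volume infused so far = 3.18486 mL/hr × 3.7 hr = 11.78398 mL
Volume remaining = 307 − 11.78398 = 295.216 mL
New rate:
Dose = 30 ng/kg/min × 107.7273 kg = 3231.818 ng/min
3231.818 ng/min × 60 min/hr = 193909.1 ng/hr
Rate = 193909.1 ng/hr ÷ 65146.58 ng/mL = 2.976505 mL/hr
Time remaining = 295.216 mL ÷ 2.976505 mL/hr = 99.18212 hr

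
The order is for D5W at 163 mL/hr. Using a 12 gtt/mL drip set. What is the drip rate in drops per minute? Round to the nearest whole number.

163 mL/hr ÷ 60 min/hr = 2.716667 mL/min
2.716667 mL/min × 12 gtt/mL = 32.6 gtt/min

33 gtt/min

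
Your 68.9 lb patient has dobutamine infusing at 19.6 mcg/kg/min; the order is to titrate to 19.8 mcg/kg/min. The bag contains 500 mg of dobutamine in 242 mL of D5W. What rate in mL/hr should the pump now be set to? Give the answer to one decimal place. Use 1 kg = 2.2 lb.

Weight = 68.9 lb ÷ 2.2 lb/kg = 31.31818 kg
Dose = 19.8 mcg/kg/min × 31.31818 kg = 620.1 mcg/min
620.1 mcg/min × 60 min/hr = 37206 mcg/hr
Concentration = 500 mg ÷ 242 mL = 2.066116 mg/mL = 2066.116 mcg/mL
Rate = 37206 mcg/hr ÷ 2066.116 mcg/mL = 18.0077 mL/hr

18.0 mL/hr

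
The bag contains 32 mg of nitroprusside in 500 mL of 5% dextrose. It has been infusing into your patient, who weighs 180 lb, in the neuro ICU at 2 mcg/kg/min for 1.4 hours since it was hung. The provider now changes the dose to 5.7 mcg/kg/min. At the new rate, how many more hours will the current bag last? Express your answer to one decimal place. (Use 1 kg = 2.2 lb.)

Initial rate:
Weight = 180 lb ÷ 2.2 lb/kg = 81.81818 kg
Dose = 2 mcg/kg/min × 81.81818 kg = 163.6364 mcg/min
163.6364 mcg/min × 60 min/hr = 9818.182 mcg/hr
Concentration = 32 mg ÷ 500 mL = 0.064 mg/mL = 64 mcg/mL
Rate = 9818.182 mcg/hr ÷ 64 mcg/mL = 153.4091 mL/hr
Volume infused so far = 153.4091 mL/hr × 1.4 hr = 214.7727 mL
Volume remaining = 500 − 214.7727 = 285.2273 mL
New rate:
Dose = 5.7 mcg/kg/min × 81.81818 kg = 466.3636 mcg/min
466.3636 mcg/min × 60 min/hr = 27981.82 mcg/hr
Rate = 27981.82 mcg/hr ÷ 64 mcg/mL = 437.2159 mL/hr
Time remaining = 285.2273 mL ÷ 437.2159 mL/hr = 0.6523717 hr

0.7 hours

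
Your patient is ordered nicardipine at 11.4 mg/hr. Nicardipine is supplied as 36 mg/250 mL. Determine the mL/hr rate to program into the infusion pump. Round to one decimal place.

Concentration = 36 mg ÷ 250 mL = 0.144 mg/mL
Rate = 11.4 mg/hr ÷ 0.144 mg/mL = 79.16667 mL/hr

79.2 mL/hr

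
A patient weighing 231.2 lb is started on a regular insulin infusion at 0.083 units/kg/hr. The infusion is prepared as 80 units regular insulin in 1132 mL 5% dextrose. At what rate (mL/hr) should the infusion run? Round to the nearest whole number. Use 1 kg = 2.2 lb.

Weight = 231.2 lb ÷ 2.2 lb/kg = 105.0909 kg
Dose = 0.083 units/kg/hr × 105.0909 kg = 8.722545 units/hr
Concentration = 80 units ÷ 1132 mL = 0.07067138 units/mL
Rate = 8.722545 units/hr ÷ 0.07067138 units/mL = 123.424 mL/hr

123 mL/hr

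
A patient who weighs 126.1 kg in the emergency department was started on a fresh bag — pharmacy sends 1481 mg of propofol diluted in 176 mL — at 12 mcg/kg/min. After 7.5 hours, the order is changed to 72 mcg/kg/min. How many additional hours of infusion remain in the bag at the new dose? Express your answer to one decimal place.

1.5 hours

Initial rate:
Dose = 12 mcg/kg/min × 126.1 kg = 1513.2 mcg/min
1513.2 mcg/min × 60 min/hr = 90792 mcg/hr
Concentration = 1481 mg ÷ 176 mL = 8.414773 mg/mL = 8414.773 mcg/mL
Rate = 90792 mcg/hr ÷ 8414.773 mcg/mL = 10.7896 mL/hr
Volume infused so far = 10.7896 mL/hr × 7.5 hr = 80.92197 mL
Volume remaining = 176 − 80.92197 = 95.07803 mL
New rate:
Dose = 72 mcg/kg/min × 126.1 kg = 9079.2 mcg/min
9079.2 mcg/min × 60 min/hr = 544752 mcg/hr
Rate = 544752 mcg/hr ÷ 8414.773 mcg/mL = 64.73758 mL/hr
Time remaining = 95.07803 mL ÷ 64.73758 mL/hr = 1.468668 hr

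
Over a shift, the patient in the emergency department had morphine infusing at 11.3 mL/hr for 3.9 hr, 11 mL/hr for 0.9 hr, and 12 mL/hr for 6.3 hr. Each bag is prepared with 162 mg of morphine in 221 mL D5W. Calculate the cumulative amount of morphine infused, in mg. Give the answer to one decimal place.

Concentration = 162 mg ÷ 221 mL = 0.7330317 mg/mL
Stage 1: 11.3 mL/hr × 3.9 hr = 44.07 mL → 44.07 mL × 0.7330317 mg/mL = 32.30471 mg
Stage 2: 11 mL/hr × 0.9 hr = 9.9 mL → 9.9 mL × 0.7330317 mg/mL = 7.257014 mg
Stage 3: 12 mL/hr × 6.3 hr = 75.6 mL → 75.6 mL × 0.7330317 mg/mL = 55.41719 mg
Total = 32.30471 + 7.257014 + 55.41719 = 94.97891 mg

95.0 mg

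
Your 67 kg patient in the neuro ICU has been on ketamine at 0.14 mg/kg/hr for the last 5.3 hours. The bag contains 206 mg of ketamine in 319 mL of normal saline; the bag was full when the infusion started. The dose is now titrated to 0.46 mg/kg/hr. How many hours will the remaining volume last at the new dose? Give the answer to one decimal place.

5.1 hours

Initial rate:
Dose = 0.14 mg/kg/hr × 67 kg = 9.38 mg/hr
Concentration = 206 mg ÷ 319 mL = 0.645768 mg/mL
Rate = 9.38 mg/hr ÷ 0.645768 mg/mL = 14.52534 mL/hr
Volume infused so far = 14.52534 mL/hr × 5.3 hr = 76.9843 mL
Volume remaining = 319 − 76.9843 = 242.0157 mL
New rate:
Dose = 0.46 mg/kg/hr × 67 kg = 30.82 mg/hr
Rate = 30.82 mg/hr ÷ 0.645768 mg/mL = 47.72612 mL/hr
Time remaining = 242.0157 mL ÷ 47.72612 mL/hr = 5.070928 hr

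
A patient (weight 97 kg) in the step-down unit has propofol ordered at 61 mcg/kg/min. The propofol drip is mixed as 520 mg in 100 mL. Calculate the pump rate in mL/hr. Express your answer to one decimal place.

Dose = 61 mcg/kg/min × 97 kg = 5917 mcg/min
5917 mcg/min × 60 min/hr = 355020 mcg/hr
Concentration = 520 mg ÷ 100 mL = 5.2 mg/mL = 5200 mcg/mL
Rate = 355020 mcg/hr ÷ 5200 mcg/mL = 68.27308 mL/hr

68.3 mL/hr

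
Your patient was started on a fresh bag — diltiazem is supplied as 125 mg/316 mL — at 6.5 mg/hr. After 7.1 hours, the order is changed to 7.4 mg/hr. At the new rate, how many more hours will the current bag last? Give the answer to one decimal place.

10.7 hours

Initial rate:
Concentration = 125 mg ÷ 316 mL = 0.3955696 mg/mL
Rate = 6.5 mg/hr ÷ 0.3955696 mg/mL = 16.432 mL/hr
Volume infused so far = 16.432 mL/hr × 7.1 hr = 116.6672 mL
Volume remaining = 316 − 116.6672 = 199.3328 mL
New rate:
Rate = 7.4 mg/hr ÷ 0.3955696 mg/mL = 18.7072 mL/hr
Time remaining = 199.3328 mL ÷ 18.7072 mL/hr = 10.65541 hr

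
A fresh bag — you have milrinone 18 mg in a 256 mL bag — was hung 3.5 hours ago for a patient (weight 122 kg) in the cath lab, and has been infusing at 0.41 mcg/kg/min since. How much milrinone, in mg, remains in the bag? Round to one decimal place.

Dose = 0.41 mcg/kg/min × 122 kg = 50.02 mcg/min
50.02 mcg/min × 60 min/hr = 3001.2 mcg/hr
Concentration = 18 mg ÷ 256 mL = 0.0703125 mg/mL = 70.3125 mcg/mL
Rate = 3001.2 mcg/hr ÷ 70.3125 mcg/mL = 42.68373 mL/hr
Volume infused = 42.68373 mL/hr × 3.5 hr = 149.3931 mL
Volume remaining = 256 − 149.3931 = 106.6069 mL
Drug remaining = 106.6069 mL × 70.3125 mcg/mL = 7495.8 mcg = 7.4958 mg

7.5 mg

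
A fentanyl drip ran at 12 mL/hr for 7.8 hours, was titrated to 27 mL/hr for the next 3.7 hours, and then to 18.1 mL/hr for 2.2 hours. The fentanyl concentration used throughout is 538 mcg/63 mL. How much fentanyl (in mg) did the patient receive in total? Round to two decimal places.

Concentration = 538 mcg ÷ 63 mL = 8.539683 mcg/mL
Stage 1: 12 mL/hr × 7.8 hr = 93.6 mL → 93.6 mL × 8.539683 mcg/mL = 799.3143 mcg
Stage 2: 27 mL/hr × 3.7 hr = 99.9 mL → 99.9 mL × 8.539683 mcg/mL = 853.1143 mcg
Stage 3: 18.1 mL/hr × 2.2 hr = 39.82 mL → 39.82 mL × 8.539683 mcg/mL = 340.0502 mcg
Total = 799.3143 + 853.1143 + 340.0502 = 1992.479 mcg = 1.992479 mg

1.99 mg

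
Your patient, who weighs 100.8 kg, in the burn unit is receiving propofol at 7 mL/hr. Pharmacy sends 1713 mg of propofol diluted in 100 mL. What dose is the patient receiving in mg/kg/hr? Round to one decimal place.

Concentration = 1713 mg ÷ 100 mL = 17.13 mg/mL
Drug rate = 7 mL/hr × 17.13 mg/mL = 119.91 mg/hr
119.91 mg/hr ÷ 100.8 kg = 1.189583 mg/kg/hr

1.2 mg/kg/hr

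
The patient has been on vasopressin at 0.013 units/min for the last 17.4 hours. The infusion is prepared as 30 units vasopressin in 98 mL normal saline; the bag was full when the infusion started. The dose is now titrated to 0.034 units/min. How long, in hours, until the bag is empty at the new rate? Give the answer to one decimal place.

8.1 hours

Initial rate:
0.013 units/min × 60 min/hr = 0.78 units/hr
Concentration = 30 units ÷ 98 mL = 0.3061224 units/mL
Rate = 0.78 units/hr ÷ 0.3061224 units/mL = 2.548 mL/hr
Volume infused so far = 2.548 mL/hr × 17.4 hr = 44.3352 mL
Volume remaining = 98 − 44.3352 = 53.6648 mL
New rate:
0.034 units/min × 60 min/hr = 2.04 units/hr
Rate = 2.04 units/hr ÷ 0.3061224 units/mL = 6.664 mL/hr
Time remaining = 53.6648 mL ÷ 6.664 mL/hr = 8.052941 hr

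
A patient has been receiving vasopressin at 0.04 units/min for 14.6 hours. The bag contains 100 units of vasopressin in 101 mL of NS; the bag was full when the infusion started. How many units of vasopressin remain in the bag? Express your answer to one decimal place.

0.04 units/min × 60 min/hr = 2.4 units/hr
Concentration = 100 units ÷ 101 mL = 0.990099 units/mL
Rate = 2.4 units/hr ÷ 0.990099 units/mL = 2.424 mL/hr
Volume infused = 2.424 mL/hr × 14.6 hr = 35.3904 mL
Volume remaining = 101 − 35.3904 = 65.6096 mL
Drug remaining = 65.6096 mL × 0.990099 units/mL = 64.96 units

65.0 units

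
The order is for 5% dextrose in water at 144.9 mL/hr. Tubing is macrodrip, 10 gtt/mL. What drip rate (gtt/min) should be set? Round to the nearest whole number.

144.9 mL/hr ÷ 60 min/hr = 2.415 mL/min
2.415 mL/min × 10 gtt/mL = 24.15 gtt/min

24 gtt/min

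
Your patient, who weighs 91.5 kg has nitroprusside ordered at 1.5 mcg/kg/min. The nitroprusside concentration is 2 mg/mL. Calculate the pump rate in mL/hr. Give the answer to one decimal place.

4.1 mL/hr

Dose = 1.5 mcg/kg/min × 91.5 kg = 137.25 mcg/min
137.25 mcg/min × 60 min/hr = 8235 mcg/hr
Concentration = 2 mg/mL = 2000 mcg/mL
Rate = 8235 mcg/hr ÷ 2000 mcg/mL = 4.1175 mL/hr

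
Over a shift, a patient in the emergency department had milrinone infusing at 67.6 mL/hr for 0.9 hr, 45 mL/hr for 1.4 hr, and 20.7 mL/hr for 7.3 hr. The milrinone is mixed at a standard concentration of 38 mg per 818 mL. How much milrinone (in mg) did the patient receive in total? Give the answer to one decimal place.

Concentration = 38 mg ÷ 818 mL = 0.04645477 mg/mL
Stage 1: 67.6 mL/hr × 0.9 hr = 60.84 mL → 60.84 mL × 0.04645477 mg/mL = 2.826308 mg
Stage 2: 45 mL/hr × 1.4 hr = 63 mL → 63 mL × 0.04645477 mg/mL = 2.92665 mg
Stage 3: 20.7 mL/hr × 7.3 hr = 151.11 mL → 151.11 mL × 0.04645477 mg/mL = 7.01978 mg
Total = 2.826308 + 2.92665 + 7.01978 = 12.77274 mg

12.8 mg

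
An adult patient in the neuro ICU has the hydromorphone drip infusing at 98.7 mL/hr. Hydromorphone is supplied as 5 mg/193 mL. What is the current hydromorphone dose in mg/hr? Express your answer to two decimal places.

2.56 mg/hr

Concentration = 5 mg ÷ 193 mL = 0.02590674 mg/mL
Drug rate = 98.7 mL/hr × 0.02590674 mg/mL = 2.556995 mg/hr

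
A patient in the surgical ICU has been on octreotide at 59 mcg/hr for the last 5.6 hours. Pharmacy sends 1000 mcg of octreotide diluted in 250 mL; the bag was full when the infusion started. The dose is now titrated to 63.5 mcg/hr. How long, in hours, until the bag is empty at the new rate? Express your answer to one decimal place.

Initial rate:
Concentration = 1000 mcg ÷ 250 mL = 4 mcg/mL
Rate = 59 mcg/hr ÷ 4 mcg/mL = 14.75 mL/hr
Volume infused so far = 14.75 mL/hr × 5.6 hr = 82.6 mL
Volume remaining = 250 − 82.6 = 167.4 mL
New rate:
Rate = 63.5 mcg/hr ÷ 4 mcg/mL = 15.875 mL/hr
Time remaining = 167.4 mL ÷ 15.875 mL/hr = 10.54488 hr

10.5 hours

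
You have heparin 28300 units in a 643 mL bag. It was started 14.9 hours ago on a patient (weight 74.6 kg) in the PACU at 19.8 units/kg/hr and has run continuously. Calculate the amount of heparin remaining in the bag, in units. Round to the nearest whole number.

Dose = 19.8 units/kg/hr × 74.6 kg = 1477.08 units/hr
Concentration = 28300 units ÷ 643 mL = 44.01244 units/mL
Rate = 1477.08 units/hr ÷ 44.01244 units/mL = 33.56051 mL/hr
Volume infused = 33.56051 mL/hr × 14.9 hr = 500.0516 mL
Volume remaining = 643 − 500.0516 = 142.9484 mL
Drug remaining = 142.9484 mL × 44.01244 units/mL = 6291.508 units

6292 units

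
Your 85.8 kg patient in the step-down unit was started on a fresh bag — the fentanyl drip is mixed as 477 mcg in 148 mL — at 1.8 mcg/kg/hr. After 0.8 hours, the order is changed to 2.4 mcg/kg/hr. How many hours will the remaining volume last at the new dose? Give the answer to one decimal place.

Initial rate:
Dose = 1.8 mcg/kg/hr × 85.8 kg = 154.44 mcg/hr
Concentration = 477 mcg ÷ 148 mL = 3.222973 mcg/mL
Rate = 154.44 mcg/hr ÷ 3.222973 mcg/mL = 47.91849 mL/hr
Volume infused so far = 47.91849 mL/hr × 0.8 hr = 38.33479 mL
Volume remaining = 148 − 38.33479 = 109.6652 mL
New rate:
Dose = 2.4 mcg/kg/hr × 85.8 kg = 205.92 mcg/hr
Rate = 205.92 mcg/hr ÷ 3.222973 mcg/mL = 63.89132 mL/hr
Time remaining = 109.6652 mL ÷ 63.89132 mL/hr = 1.716434 hr

1.7 hours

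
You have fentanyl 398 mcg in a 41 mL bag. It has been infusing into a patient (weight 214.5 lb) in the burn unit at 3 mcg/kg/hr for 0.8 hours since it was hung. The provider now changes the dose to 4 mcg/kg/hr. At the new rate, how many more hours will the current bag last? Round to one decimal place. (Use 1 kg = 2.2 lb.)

0.4 hours

Initial rate:
Weight = 214.5 lb ÷ 2.2 lb/kg = 97.5 kg
Dose = 3 mcg/kg/hr × 97.5 kg = 292.5 mcg/hr
Concentration = 398 mcg ÷ 41 mL = 9.707317 mcg/mL
Rate = 292.5 mcg/hr ÷ 9.707317 mcg/mL = 30.13191 mL/hr
Volume infused so far = 30.13191 mL/hr × 0.8 hr = 24.10553 mL
Volume remaining = 41 − 24.10553 = 16.89447 mL
New rate:
Dose = 4 mcg/kg/hr × 97.5 kg = 390 mcg/hr
Rate = 390 mcg/hr ÷ 9.707317 mcg/mL = 40.17588 mL/hr
Time remaining = 16.89447 mL ÷ 40.17588 mL/hr = 0.4205128 hr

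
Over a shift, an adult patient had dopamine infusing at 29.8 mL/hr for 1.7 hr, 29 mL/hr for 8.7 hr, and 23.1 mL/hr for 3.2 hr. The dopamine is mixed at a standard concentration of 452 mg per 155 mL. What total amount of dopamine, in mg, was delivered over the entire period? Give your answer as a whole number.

1099 mg

Concentration = 452 mg ÷ 155 mL = 2.916129 mg/mL
Stage 1: 29.8 mL/hr × 1.7 hr = 50.66 mL → 50.66 mL × 2.916129 mg/mL = 147.7311 mg
Stage 2: 29 mL/hr × 8.7 hr = 252.3 mL → 252.3 mL × 2.916129 mg/mL = 735.7394 mg
Stage 3: 23.1 mL/hr × 3.2 hr = 73.92 mL → 73.92 mL × 2.916129 mg/mL = 215.5603 mg
Total = 147.7311 + 735.7394 + 215.5603 = 1099.031 mg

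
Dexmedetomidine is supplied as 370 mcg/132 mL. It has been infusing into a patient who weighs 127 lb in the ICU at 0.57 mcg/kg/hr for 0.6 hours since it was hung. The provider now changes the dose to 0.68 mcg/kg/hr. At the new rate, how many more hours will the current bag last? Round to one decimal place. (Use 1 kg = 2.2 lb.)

8.9 hours

Initial rate:
Weight = 127 lb ÷ 2.2 lb/kg = 57.72727 kg
Dose = 0.57 mcg/kg/hr × 57.72727 kg = 32.90455 mcg/hr
Concentration = 370 mcg ÷ 132 mL = 2.80303 mcg/mL
Rate = 32.90455 mcg/hr ÷ 2.80303 mcg/mL = 11.73892 mL/hr
Volume infused so far = 11.73892 mL/hr × 0.6 hr = 7.043351 mL
Volume remaining = 132 − 7.043351 = 124.9566 mL
New rate:
Dose = 0.68 mcg/kg/hr × 57.72727 kg = 39.25455 mcg/hr
Rate = 39.25455 mcg/hr ÷ 2.80303 mcg/mL = 14.00432 mL/hr
Time remaining = 124.9566 mL ÷ 14.00432 mL/hr = 8.922719 hr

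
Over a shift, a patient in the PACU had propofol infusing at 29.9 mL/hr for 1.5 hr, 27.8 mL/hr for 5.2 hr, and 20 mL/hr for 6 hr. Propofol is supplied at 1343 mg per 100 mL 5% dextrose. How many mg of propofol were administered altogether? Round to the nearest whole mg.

Concentration = 1343 mg ÷ 100 mL = 13.43 mg/mL
Stage 1: 29.9 mL/hr × 1.5 hr = 44.85 mL → 44.85 mL × 13.43 mg/mL = 602.3355 mg
Stage 2: 27.8 mL/hr × 5.2 hr = 144.56 mL → 144.56 mL × 13.43 mg/mL = 1941.441 mg
Stage 3: 20 mL/hr × 6 hr = 120 mL → 120 mL × 13.43 mg/mL = 1611.6 mg
Total = 602.3355 + 1941.441 + 1611.6 = 4155.376 mg

4155 mg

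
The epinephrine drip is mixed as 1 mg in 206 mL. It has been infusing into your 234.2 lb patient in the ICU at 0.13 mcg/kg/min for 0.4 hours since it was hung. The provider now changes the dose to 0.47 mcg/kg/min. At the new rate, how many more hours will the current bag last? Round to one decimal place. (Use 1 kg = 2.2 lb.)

Initial rate:
Weight = 234.2 lb ÷ 2.2 lb/kg = 106.4545 kg
Dose = 0.13 mcg/kg/min × 106.4545 kg = 13.83909 mcg/min
13.83909 mcg/min × 60 min/hr = 830.3455 mcg/hr
Concentration = 1 mg ÷ 206 mL = 0.004854369 mg/mL = 4.854369 mcg/mL
Rate = 830.3455 mcg/hr ÷ 4.854369 mcg/mL = 171.0512 mL/hr
Volume infused so far = 171.0512 mL/hr × 0.4 hr = 68.42047 mL
Volume remaining = 206 − 68.42047 = 137.5795 mL
New rate:
Dose = 0.47 mcg/kg/min × 106.4545 kg = 50.03364 mcg/min
50.03364 mcg/min × 60 min/hr = 3002.018 mcg/hr
Rate = 3002.018 mcg/hr ÷ 4.854369 mcg/mL = 618.4157 mL/hr
Time remaining = 137.5795 mL ÷ 618.4157 mL/hr = 0.2224709 hr

0.2 hours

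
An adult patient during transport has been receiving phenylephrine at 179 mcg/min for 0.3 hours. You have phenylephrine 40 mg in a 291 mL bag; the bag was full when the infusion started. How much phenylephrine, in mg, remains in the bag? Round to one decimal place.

179 mcg/min × 60 min/hr = 10740 mcg/hr
Concentration = 40 mg ÷ 291 mL = 0.137457 mg/mL = 137.457 mcg/mL
Rate = 10740 mcg/hr ÷ 137.457 mcg/mL = 78.1335 mL/hr
Volume infused = 78.1335 mL/hr × 0.3 hr = 23.44005 mL
Volume remaining = 291 − 23.44005 = 267.56 mL
Drug remaining = 267.56 mL × 137.457 mcg/mL = 36778 mcg = 36.778 mg

36.8 mg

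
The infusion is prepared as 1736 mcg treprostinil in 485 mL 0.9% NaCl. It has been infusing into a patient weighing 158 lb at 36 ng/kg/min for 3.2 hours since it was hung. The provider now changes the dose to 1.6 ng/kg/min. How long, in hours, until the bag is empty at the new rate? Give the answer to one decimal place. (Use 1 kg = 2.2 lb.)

Initial rate:
Weight = 158 lb ÷ 2.2 lb/kg = 71.81818 kg
Dose = 36 ng/kg/min × 71.81818 kg = 2585.455 ng/min
2585.455 ng/min × 60 min/hr = 155127.3 ng/hr
Concentration = 1736 mcg ÷ 485 mL = 3.579381 mcg/mL = 3579.381 ng/mL
Rate = 155127.3 ng/hr ÷ 3579.381 ng/mL = 43.33913 mL/hr
Volume infused so far = 43.33913 mL/hr × 3.2 hr = 138.6852 mL
Volume remaining = 485 − 138.6852 = 346.3148 mL
New rate:
Dose = 1.6 ng/kg/min × 71.81818 kg = 114.9091 ng/min
114.9091 ng/min × 60 min/hr = 6894.545 ng/hr
Rate = 6894.545 ng/hr ÷ 3579.381 ng/mL = 1.926183 mL/hr
Time remaining = 346.3148 mL ÷ 1.926183 mL/hr = 179.7932 hr

179.8 hours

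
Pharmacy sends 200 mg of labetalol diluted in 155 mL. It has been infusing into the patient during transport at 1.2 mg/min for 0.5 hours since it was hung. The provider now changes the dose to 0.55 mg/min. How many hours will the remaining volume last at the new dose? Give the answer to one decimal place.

5.0 hours

Initial rate:
1.2 mg/min × 60 min/hr = 72 mg/hr
Concentration = 200 mg ÷ 155 mL = 1.290323 mg/mL
Rate = 72 mg/hr ÷ 1.290323 mg/mL = 55.8 mL/hr
Volume infused so far = 55.8 mL/hr × 0.5 hr = 27.9 mL
Volume remaining = 155 − 27.9 = 127.1 mL
New rate:
0.55 mg/min × 60 min/hr = 33 mg/hr
Rate = 33 mg/hr ÷ 1.290323 mg/mL = 25.575 mL/hr
Time remaining = 127.1 mL ÷ 25.575 mL/hr = 4.969697 hr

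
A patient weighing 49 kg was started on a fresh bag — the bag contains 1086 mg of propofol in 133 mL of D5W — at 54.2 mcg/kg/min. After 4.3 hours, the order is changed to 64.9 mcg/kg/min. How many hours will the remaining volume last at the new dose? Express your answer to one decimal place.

Initial rate:
Dose = 54.2 mcg/kg/min × 49 kg = 2655.8 mcg/min
2655.8 mcg/min × 60 min/hr = 159348 mcg/hr
Concentration = 1086 mg ÷ 133 mL = 8.165414 mg/mL = 8165.414 mcg/mL
Rate = 159348 mcg/hr ÷ 8165.414 mcg/mL = 19.51499 mL/hr
Volume infused so far = 19.51499 mL/hr × 4.3 hr = 83.91448 mL
Volume remaining = 133 − 83.91448 = 49.08552 mL
New rate:
Dose = 64.9 mcg/kg/min × 49 kg = 3180.1 mcg/min
3180.1 mcg/min × 60 min/hr = 190806 mcg/hr
Rate = 190806 mcg/hr ÷ 8165.414 mcg/mL = 23.36759 mL/hr
Time remaining = 49.08552 mL ÷ 23.36759 mL/hr = 2.100582 hr

2.1 hours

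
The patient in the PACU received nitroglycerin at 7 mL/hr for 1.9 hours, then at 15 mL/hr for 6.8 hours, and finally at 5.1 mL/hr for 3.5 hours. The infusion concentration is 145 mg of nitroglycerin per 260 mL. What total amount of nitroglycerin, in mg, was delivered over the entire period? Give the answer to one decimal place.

74.3 mg

Concentration = 145 mg ÷ 260 mL = 0.5576923 mg/mL
Stage 1: 7 mL/hr × 1.9 hr = 13.3 mL → 13.3 mL × 0.5576923 mg/mL = 7.417308 mg
Stage 2: 15 mL/hr × 6.8 hr = 102 mL → 102 mL × 0.5576923 mg/mL = 56.88462 mg
Stage 3: 5.1 mL/hr × 3.5 hr = 17.85 mL → 17.85 mL × 0.5576923 mg/mL = 9.954808 mg
Total = 7.417308 + 56.88462 + 9.954808 = 74.25673 mg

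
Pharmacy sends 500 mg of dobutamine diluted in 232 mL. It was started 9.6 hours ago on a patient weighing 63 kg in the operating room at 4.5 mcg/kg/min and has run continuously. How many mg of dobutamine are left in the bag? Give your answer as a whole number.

Dose = 4.5 mcg/kg/min × 63 kg = 283.5 mcg/min
283.5 mcg/min × 60 min/hr = 17010 mcg/hr
Concentration = 500 mg ÷ 232 mL = 2.155172 mg/mL = 2155.172 mcg/mL
Rate = 17010 mcg/hr ÷ 2155.172 mcg/mL = 7.89264 mL/hr
Volume infused = 7.89264 mL/hr × 9.6 hr = 75.76934 mL
Volume remaining = 232 − 75.76934 = 156.2307 mL
Drug remaining = 156.2307 mL × 2155.172 mcg/mL = 336704 mcg = 336.704 mg

337 mg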